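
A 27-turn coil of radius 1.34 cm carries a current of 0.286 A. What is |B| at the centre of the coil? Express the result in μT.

B ≈ 362 μT

For an N-turn flat coil, B = Nμ₀I/(2R) with R = 0.0134 m.
B = 27 × 1.34×10⁻⁵ T = 3.62×10⁻⁴ T.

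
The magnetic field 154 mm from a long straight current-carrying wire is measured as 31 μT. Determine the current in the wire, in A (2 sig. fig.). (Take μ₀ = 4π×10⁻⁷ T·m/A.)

For a long straight wire B = μ₀I/(2πd), so I = 2πdB/μ₀.
I = 2π × 0.154 × 3.10×10⁻⁵ / (4π×10⁻⁷) = 23.9 A.

I ≈ 24 A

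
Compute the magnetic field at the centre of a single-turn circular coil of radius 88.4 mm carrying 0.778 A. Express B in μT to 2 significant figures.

At the centre of a circular loop the Biot–Savart law gives B = μ₀I/(2R).
B = (4π×10⁻⁷ × 0.778) / (2 × 0.0884) = 5.53×10⁻⁶ T.

B ≈ 5.5 μT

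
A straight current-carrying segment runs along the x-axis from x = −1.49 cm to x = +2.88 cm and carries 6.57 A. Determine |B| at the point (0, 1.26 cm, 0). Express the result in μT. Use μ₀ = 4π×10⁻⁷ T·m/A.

B ≈ 87.6 μT

For a finite straight segment, B = (μ₀I/4πd)(sinθ₁ + sinθ₂), where θ₁, θ₂ are the angles from the perpendicular to each end.
The perpendicular distance is d = 0.0126 m; the end-offsets along the wire are a = 0.0149 m and b = 0.0288 m.
sinθ₁ = 0.0149/√(0.0149²+0.0126²) = 0.7636; sinθ₂ = 0.0288/√(0.0288²+0.0126²) = 0.9162.
B = (4π×10⁻⁷ × 6.57) / (4π × 0.0126) × (0.7636 + 0.9162) = 8.76×10⁻⁵ T.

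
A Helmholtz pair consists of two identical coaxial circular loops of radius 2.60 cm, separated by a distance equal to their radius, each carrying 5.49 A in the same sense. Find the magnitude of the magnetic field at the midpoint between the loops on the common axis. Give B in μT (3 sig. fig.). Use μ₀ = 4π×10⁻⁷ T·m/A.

B ≈ 190 μT

Each loop contributes B = μ₀IR²/[2(R²+z²)^(3/2)] on the axis, with z measured from that loop.
Loop 1 (z = 0.013 m): B₁ = 9.49×10⁻⁵ T. Loop 2 (z = 0.013 m): B₂ = 9.49×10⁻⁵ T.
The fields add: B = B₁ + B₂ = 1.90×10⁻⁴ T.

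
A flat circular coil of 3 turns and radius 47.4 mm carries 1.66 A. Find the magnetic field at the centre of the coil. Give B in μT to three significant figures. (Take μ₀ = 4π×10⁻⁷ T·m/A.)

For an N-turn flat coil, B = Nμ₀I/(2R) with R = 0.0474 m.
B = 3 × 2.20×10⁻⁵ T = 6.60×10⁻⁵ T.

B ≈ 66.0 μT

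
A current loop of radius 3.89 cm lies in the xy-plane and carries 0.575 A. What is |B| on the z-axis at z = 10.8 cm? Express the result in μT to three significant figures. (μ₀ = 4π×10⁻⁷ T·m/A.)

On the axis of a circular loop, B = μ₀IR² / [2(R²+z²)^(3/2)].
R² + z² = (0.0389)² + (0.108)² = 0.01318 m², and (R²+z²)^(3/2) = 1.51×10⁻³ m³.
B = (4π×10⁻⁷ × 0.575 × 0.001513) / (2 × 1.51×10⁻³) = 3.61×10⁻⁷ T.

B ≈ 0.361 μT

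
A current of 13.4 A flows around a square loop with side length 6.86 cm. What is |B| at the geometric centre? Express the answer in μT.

Each side is a finite straight segment at perpendicular distance d = a/(2 tan(π/4)) = 0.0343 m from the centre, with end-angles ±π/4.
One side contributes B₁ = (μ₀I/4πd)·2 sin(π/4) = 5.52×10⁻⁵ T.
All 4 sides add in the same direction: B = 4 × 5.52×10⁻⁵ = 2.21×10⁻⁴ T.

B ≈ 221 μT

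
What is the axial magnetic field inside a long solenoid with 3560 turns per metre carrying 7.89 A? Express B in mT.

Inside a long solenoid, B = μ₀nI with n = 3560 turns/m.
B = 4π×10⁻⁷ × 3560 × 7.89 = 3.53×10⁻² T.

B ≈ 35.3 mT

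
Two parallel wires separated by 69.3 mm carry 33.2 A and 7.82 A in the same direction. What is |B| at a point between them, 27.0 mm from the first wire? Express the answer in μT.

B ≈ 209 μT

Each long wire gives B = μ₀I/(2πd). Distances are d₁ = 0.027 m and d₂ = 0.0423 m.
B₁ = 2.46×10⁻⁴ T, B₂ = 3.70×10⁻⁵ T.
Between parallel currents the two contributions point in opposite directions, so they subtract. B = |B₁ − B₂| = |2.46×10⁻⁴ − 3.70×10⁻⁵| = 2.09×10⁻⁴ T.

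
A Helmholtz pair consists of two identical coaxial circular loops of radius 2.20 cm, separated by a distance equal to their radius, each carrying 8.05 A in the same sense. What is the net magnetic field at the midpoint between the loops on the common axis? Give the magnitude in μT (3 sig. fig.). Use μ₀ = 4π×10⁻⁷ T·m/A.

Each loop contributes B = μ₀IR²/[2(R²+z²)^(3/2)] on the axis, with z measured from that loop.
Loop 1 (z = 0.011 m): B₁ = 1.65×10⁻⁴ T. Loop 2 (z = 0.011 m): B₂ = 1.65×10⁻⁴ T.
The fields add: B = B₁ + B₂ = 3.29×10⁻⁴ T.

B ≈ 329 μT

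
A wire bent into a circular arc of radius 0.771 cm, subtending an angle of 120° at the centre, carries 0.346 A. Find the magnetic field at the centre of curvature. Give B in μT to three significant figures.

B ≈ 9.40 μT

The Biot–Savart field of a circular arc at its centre is B = μ₀Iφ/(4πR), with φ = 2.094 rad.
B = (4π×10⁻⁷ × 0.346 × 2.094) / (4π × 0.00771) = 9.40×10⁻⁶ T.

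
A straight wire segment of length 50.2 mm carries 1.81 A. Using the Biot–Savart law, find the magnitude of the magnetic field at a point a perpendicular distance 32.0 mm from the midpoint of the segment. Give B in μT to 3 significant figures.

B ≈ 6.98 μT

For a finite straight segment, B = (μ₀I/4πd)(sinθ₁ + sinθ₂), where θ₁, θ₂ are the angles from the perpendicular to each end.
The perpendicular from the point meets the wire at its midpoint, so each end is L/2 = 0.0251 m away along the wire.
sinθ₁ = 0.0251/√(0.0251²+0.032²) = 0.6172; sinθ₂ = 0.0251/√(0.0251²+0.032²) = 0.6172.
B = (4π×10⁻⁷ × 1.81) / (4π × 0.032) × (0.6172 + 0.6172) = 6.98×10⁻⁶ T.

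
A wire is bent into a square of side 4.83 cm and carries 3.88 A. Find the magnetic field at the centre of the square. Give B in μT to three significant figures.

Each side is a finite straight segment at perpendicular distance d = a/(2 tan(π/4)) = 0.02415 m from the centre, with end-angles ±π/4.
One side contributes B₁ = (μ₀I/4πd)·2 sin(π/4) = 2.27×10⁻⁵ T.
All 4 sides add in the same direction: B = 4 × 2.27×10⁻⁵ = 9.09×10⁻⁵ T.

B ≈ 90.9 μT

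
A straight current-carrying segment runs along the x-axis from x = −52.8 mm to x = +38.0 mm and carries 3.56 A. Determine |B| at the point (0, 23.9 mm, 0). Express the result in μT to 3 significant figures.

For a finite straight segment, B = (μ₀I/4πd)(sinθ₁ + sinθ₂), where θ₁, θ₂ are the angles from the perpendicular to each end.
The perpendicular distance is d = 0.0239 m; the end-offsets along the wire are a = 0.0528 m and b = 0.038 m.
sinθ₁ = 0.0528/√(0.0528²+0.0239²) = 0.9110; sinθ₂ = 0.038/√(0.038²+0.0239²) = 0.8465.
B = (4π×10⁻⁷ × 3.56) / (4π × 0.0239) × (0.9110 + 0.8465) = 2.62×10⁻⁵ T.

B ≈ 26.2 μT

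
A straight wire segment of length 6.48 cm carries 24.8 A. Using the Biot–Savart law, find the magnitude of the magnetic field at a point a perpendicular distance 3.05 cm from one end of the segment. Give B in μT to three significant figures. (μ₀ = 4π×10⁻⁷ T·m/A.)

B ≈ 73.6 μT

For a finite straight segment, B = (μ₀I/4πd)(sinθ₁ + sinθ₂), where θ₁, θ₂ are the angles from the perpendicular to each end.
The perpendicular foot is at one end, so the two end-offsets along the wire are 0 and L = 0.0648 m.
sinθ₁ = 0/√(0²+0.0305²) = 0.0000; sinθ₂ = 0.0648/√(0.0648²+0.0305²) = 0.9048.
B = (4π×10⁻⁷ × 24.8) / (4π × 0.0305) × (0.0000 + 0.9048) = 7.36×10⁻⁵ T.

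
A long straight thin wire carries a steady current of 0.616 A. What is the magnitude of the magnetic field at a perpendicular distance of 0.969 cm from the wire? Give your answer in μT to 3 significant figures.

For an infinitely long straight wire, B = μ₀I/(2πd).
B = (4π×10⁻⁷ × 0.616) / (2π × 0.00969) = 1.27×10⁻⁵ T.

B ≈ 12.7 μT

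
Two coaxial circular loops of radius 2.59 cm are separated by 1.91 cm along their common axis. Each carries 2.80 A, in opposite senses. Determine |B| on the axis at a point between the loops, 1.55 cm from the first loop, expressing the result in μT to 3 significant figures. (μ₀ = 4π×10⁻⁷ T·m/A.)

B ≈ 23.1 μT

Each loop contributes B = μ₀IR²/[2(R²+z²)^(3/2)] on the axis, with z measured from that loop.
Loop 1 (z = 0.0155 m): B₁ = 4.29×10⁻⁵ T. Loop 2 (z = 0.0036 m): B₂ = 6.60×10⁻⁵ T.
The fields oppose: B = |B₁ − B₂| = 2.31×10⁻⁵ T.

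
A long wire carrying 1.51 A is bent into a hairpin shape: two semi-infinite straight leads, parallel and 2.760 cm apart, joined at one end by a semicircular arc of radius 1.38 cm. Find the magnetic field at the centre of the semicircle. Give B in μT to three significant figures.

The semicircular arc contributes B_arc = μ₀I·π/(4πR) = μ₀I/(4R) = 3.44×10⁻⁵ T.
Each semi-infinite lead is at perpendicular distance R = 0.0138 m from the centre, with the perpendicular foot at its near end, so it contributes μ₀I/(4πR); both point the same way, together 2.19×10⁻⁵ T.
Arc and leads all point the same direction: B = 3.44×10⁻⁵ + 2.19×10⁻⁵ = 5.63×10⁻⁵ T.

B ≈ 56.3 μT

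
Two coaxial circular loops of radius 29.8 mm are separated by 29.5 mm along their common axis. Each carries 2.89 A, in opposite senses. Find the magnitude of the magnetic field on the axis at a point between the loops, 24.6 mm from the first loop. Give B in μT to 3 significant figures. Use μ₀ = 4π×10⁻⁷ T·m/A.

B ≈ 30.6 μT

Each loop contributes B = μ₀IR²/[2(R²+z²)^(3/2)] on the axis, with z measured from that loop.
Loop 1 (z = 0.0246 m): B₁ = 2.79×10⁻⁵ T. Loop 2 (z = 0.0049 m): B₂ = 5.85×10⁻⁵ T.
The fields oppose: B = |B₁ − B₂| = 3.06×10⁻⁵ T.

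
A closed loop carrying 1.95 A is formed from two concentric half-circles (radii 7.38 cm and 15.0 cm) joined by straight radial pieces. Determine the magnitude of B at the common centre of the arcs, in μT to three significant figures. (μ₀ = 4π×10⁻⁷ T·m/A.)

B ≈ 4.22 μT

The radial connectors point toward the centre, so dl × r̂ = 0 and they contribute nothing.
Each semicircle gives μ₀I/(4R): inner arc 8.30×10⁻⁶ T, outer arc 4.08×10⁻⁶ T.
The two arcs carry current in opposite angular senses, so their fields oppose: B = |8.30×10⁻⁶ − 4.08×10⁻⁶| = 4.22×10⁻⁶ T.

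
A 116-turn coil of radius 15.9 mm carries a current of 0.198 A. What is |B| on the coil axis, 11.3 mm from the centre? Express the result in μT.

B ≈ 492 μT

For an N-turn flat coil, B = Nμ₀IR²/[2(R²+z²)^(3/2)] with R = 0.0159 m, z = 0.0113 m.
B = 116 × 4.24×10⁻⁶ T = 4.92×10⁻⁴ T.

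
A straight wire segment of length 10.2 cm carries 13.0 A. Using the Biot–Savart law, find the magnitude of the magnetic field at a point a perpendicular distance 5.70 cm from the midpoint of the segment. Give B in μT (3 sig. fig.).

B ≈ 30.4 μT

For a finite straight segment, B = (μ₀I/4πd)(sinθ₁ + sinθ₂), where θ₁, θ₂ are the angles from the perpendicular to each end.
The perpendicular from the point meets the wire at its midpoint, so each end is L/2 = 0.051 m away along the wire.
sinθ₁ = 0.051/√(0.051²+0.057²) = 0.6668; sinθ₂ = 0.051/√(0.051²+0.057²) = 0.6668.
B = (4π×10⁻⁷ × 13.0) / (4π × 0.057) × (0.6668 + 0.6668) = 3.04×10⁻⁵ T.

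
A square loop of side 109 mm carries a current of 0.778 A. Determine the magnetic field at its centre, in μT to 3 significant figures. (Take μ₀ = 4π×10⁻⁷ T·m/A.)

B ≈ 8.08 μT

Each side is a finite straight segment at perpendicular distance d = a/(2 tan(π/4)) = 0.0545 m from the centre, with end-angles ±π/4.
One side contributes B₁ = (μ₀I/4πd)·2 sin(π/4) = 2.02×10⁻⁶ T.
All 4 sides add in the same direction: B = 4 × 2.02×10⁻⁶ = 8.08×10⁻⁶ T.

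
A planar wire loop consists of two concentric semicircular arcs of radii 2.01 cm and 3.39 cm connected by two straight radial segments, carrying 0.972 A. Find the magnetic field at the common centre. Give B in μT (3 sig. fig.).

B ≈ 6.18 μT

The radial connectors point toward the centre, so dl × r̂ = 0 and they contribute nothing.
Each semicircle gives μ₀I/(4R): inner arc 1.52×10⁻⁵ T, outer arc 9.01×10⁻⁶ T.
The two arcs carry current in opposite angular senses, so their fields oppose: B = |1.52×10⁻⁵ − 9.01×10⁻⁶| = 6.18×10⁻⁶ T.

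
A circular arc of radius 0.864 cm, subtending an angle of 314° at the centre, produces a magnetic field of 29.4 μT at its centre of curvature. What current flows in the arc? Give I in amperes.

I ≈ 0.464 A

For a circular arc, B = μ₀Iφ/(4πR) with φ in radians; here φ = 5.48 rad.
So I = 4πRB/(μ₀φ) = 4π × 0.00864 × 2.94×10⁻⁵ / (4π×10⁻⁷ × 5.48) = 0.464 A.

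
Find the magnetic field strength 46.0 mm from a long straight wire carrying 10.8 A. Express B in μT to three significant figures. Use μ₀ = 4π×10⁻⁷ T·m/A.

B ≈ 47.0 μT

For an infinitely long straight wire, B = μ₀I/(2πd).
B = (4π×10⁻⁷ × 10.8) / (2π × 0.046) = 4.70×10⁻⁵ T.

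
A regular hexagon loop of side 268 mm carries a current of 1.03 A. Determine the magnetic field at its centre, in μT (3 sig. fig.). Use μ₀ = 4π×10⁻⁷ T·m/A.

B ≈ 2.66 μT

Each side is a finite straight segment at perpendicular distance d = a/(2 tan(π/6)) = 0.2321 m from the centre, with end-angles ±π/6.
One side contributes B₁ = (μ₀I/4πd)·2 sin(π/6) = 4.44×10⁻⁷ T.
All 6 sides add in the same direction: B = 6 × 4.44×10⁻⁷ = 2.66×10⁻⁶ T.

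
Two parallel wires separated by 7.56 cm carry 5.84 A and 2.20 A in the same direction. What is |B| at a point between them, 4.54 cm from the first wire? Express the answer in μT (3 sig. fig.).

Each long wire gives B = μ₀I/(2πd). Distances are d₁ = 0.0454 m and d₂ = 0.0302 m.
B₁ = 2.57×10⁻⁵ T, B₂ = 1.46×10⁻⁵ T.
Between parallel currents the two contributions point in opposite directions, so they subtract. B = |B₁ − B₂| = |2.57×10⁻⁵ − 1.46×10⁻⁵| = 1.12×10⁻⁵ T.

B ≈ 11.2 μT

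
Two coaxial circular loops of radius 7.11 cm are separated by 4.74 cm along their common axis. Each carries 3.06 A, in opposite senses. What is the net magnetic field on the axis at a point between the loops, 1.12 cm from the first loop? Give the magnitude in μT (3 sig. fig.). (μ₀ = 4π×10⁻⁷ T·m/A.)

B ≈ 6.93 μT

Each loop contributes B = μ₀IR²/[2(R²+z²)^(3/2)] on the axis, with z measured from that loop.
Loop 1 (z = 0.0112 m): B₁ = 2.61×10⁻⁵ T. Loop 2 (z = 0.0362 m): B₂ = 1.91×10⁻⁵ T.
The fields oppose: B = |B₁ − B₂| = 6.93×10⁻⁶ T.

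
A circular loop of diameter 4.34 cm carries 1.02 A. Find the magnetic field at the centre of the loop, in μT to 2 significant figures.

B ≈ 30 μT

At the centre of a circular loop the Biot–Savart law gives B = μ₀I/(2R) (so R = 0.0217 m).
B = (4π×10⁻⁷ × 1.02) / (2 × 0.0217) = 2.95×10⁻⁵ T.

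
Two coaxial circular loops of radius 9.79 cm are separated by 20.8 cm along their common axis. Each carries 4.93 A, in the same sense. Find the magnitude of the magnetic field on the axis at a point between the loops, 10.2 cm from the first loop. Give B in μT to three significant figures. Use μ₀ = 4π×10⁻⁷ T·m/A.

B ≈ 20.4 μT

Each loop contributes B = μ₀IR²/[2(R²+z²)^(3/2)] on the axis, with z measured from that loop.
Loop 1 (z = 0.102 m): B₁ = 1.05×10⁻⁵ T. Loop 2 (z = 0.106 m): B₂ = 9.88×10⁻⁶ T.
The fields add: B = B₁ + B₂ = 2.04×10⁻⁵ T.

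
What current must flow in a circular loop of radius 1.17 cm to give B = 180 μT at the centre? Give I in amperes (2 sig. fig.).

At the centre of a circular loop B = μ₀I/(2R), so I = 2RB/μ₀.
With R = 0.0117 m, I = 2 × 0.0117 × 1.80×10⁻⁴ / (4π×10⁻⁷) = 3.35 A.

I ≈ 3.4 A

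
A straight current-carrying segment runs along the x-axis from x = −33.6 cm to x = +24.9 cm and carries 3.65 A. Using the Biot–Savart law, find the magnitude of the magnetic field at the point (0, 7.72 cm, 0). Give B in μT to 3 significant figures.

For a finite straight segment, B = (μ₀I/4πd)(sinθ₁ + sinθ₂), where θ₁, θ₂ are the angles from the perpendicular to each end.
The perpendicular distance is d = 0.0772 m; the end-offsets along the wire are a = 0.336 m and b = 0.249 m.
sinθ₁ = 0.336/√(0.336²+0.0772²) = 0.9746; sinθ₂ = 0.249/√(0.249²+0.0772²) = 0.9551.
B = (4π×10⁻⁷ × 3.65) / (4π × 0.0772) × (0.9746 + 0.9551) = 9.12×10⁻⁶ T.

B ≈ 9.12 μT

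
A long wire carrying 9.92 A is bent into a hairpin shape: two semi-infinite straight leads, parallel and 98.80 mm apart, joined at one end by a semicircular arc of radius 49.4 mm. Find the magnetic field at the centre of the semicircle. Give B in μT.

B ≈ 103 μT

The semicircular arc contributes B_arc = μ₀I·π/(4πR) = μ₀I/(4R) = 6.31×10⁻⁵ T.
Each semi-infinite lead is at perpendicular distance R = 0.0494 m from the centre, with the perpendicular foot at its near end, so it contributes μ₀I/(4πR); both point the same way, together 4.02×10⁻⁵ T.
Arc and leads all point the same direction: B = 6.31×10⁻⁵ + 4.02×10⁻⁵ = 1.03×10⁻⁴ T.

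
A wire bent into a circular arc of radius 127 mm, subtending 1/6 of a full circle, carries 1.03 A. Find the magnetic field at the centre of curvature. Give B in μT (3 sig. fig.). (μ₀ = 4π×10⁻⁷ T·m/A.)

B ≈ 0.849 μT

The Biot–Savart field of a circular arc at its centre is B = μ₀Iφ/(4πR), with φ = 1.047 rad.
B = (4π×10⁻⁷ × 1.03 × 1.047) / (4π × 0.127) = 8.49×10⁻⁷ T.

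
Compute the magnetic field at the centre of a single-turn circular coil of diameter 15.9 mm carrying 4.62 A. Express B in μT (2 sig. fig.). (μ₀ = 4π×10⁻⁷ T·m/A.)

B ≈ 370 μT

At the centre of a circular loop the Biot–Savart law gives B = μ₀I/(2R) (so R = 0.00795 m).
B = (4π×10⁻⁷ × 4.62) / (2 × 0.00795) = 3.65×10⁻⁴ T.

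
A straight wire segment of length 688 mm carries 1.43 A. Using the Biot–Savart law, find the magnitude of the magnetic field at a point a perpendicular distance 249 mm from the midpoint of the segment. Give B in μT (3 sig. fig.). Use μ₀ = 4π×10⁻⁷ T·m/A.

For a finite straight segment, B = (μ₀I/4πd)(sinθ₁ + sinθ₂), where θ₁, θ₂ are the angles from the perpendicular to each end.
The perpendicular from the point meets the wire at its midpoint, so each end is L/2 = 0.344 m away along the wire.
sinθ₁ = 0.344/√(0.344²+0.249²) = 0.8101; sinθ₂ = 0.344/√(0.344²+0.249²) = 0.8101.
B = (4π×10⁻⁷ × 1.43) / (4π × 0.249) × (0.8101 + 0.8101) = 9.30×10⁻⁷ T.

B ≈ 0.930 μT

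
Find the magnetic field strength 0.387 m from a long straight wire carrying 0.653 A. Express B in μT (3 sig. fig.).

For an infinitely long straight wire, B = μ₀I/(2πd).
B = (4π×10⁻⁷ × 0.653) / (2π × 0.387) = 3.37×10⁻⁷ T.

B ≈ 0.337 μT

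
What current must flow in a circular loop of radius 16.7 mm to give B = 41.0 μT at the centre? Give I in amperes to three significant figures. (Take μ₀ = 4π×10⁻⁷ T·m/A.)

At the centre of a circular loop B = μ₀I/(2R), so I = 2RB/μ₀.
With R = 0.0167 m, I = 2 × 0.0167 × 4.10×10⁻⁵ / (4π×10⁻⁷) = 1.09 A.

I ≈ 1.09 A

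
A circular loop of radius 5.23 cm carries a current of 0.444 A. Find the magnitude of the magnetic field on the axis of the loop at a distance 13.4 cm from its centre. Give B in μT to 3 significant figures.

On the axis of a circular loop, B = μ₀IR² / [2(R²+z²)^(3/2)].
R² + z² = (0.0523)² + (0.134)² = 0.02069 m², and (R²+z²)^(3/2) = 2.98×10⁻³ m³.
B = (4π×10⁻⁷ × 0.444 × 0.002735) / (2 × 2.98×10⁻³) = 2.56×10⁻⁷ T.

B ≈ 0.256 μT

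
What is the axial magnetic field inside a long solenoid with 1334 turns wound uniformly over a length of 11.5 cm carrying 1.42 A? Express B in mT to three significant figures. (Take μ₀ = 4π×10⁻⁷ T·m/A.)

Inside a long solenoid, B = μ₀nI with n = 1.160×10⁴ turns/m.
B = 4π×10⁻⁷ × 1.160×10⁴ × 1.42 = 2.07×10⁻² T.

B ≈ 20.7 mT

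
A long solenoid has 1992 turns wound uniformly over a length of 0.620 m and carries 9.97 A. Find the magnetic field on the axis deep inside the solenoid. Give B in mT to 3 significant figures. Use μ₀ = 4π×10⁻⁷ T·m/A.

B ≈ 40.3 mT

Inside a long solenoid, B = μ₀nI with n = 3213 turns/m.
B = 4π×10⁻⁷ × 3213 × 9.97 = 4.03×10⁻² T.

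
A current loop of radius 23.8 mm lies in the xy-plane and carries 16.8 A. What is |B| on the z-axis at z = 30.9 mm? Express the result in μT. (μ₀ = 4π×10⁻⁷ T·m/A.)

B ≈ 101 μT

On the axis of a circular loop, B = μ₀IR² / [2(R²+z²)^(3/2)].
R² + z² = (0.0238)² + (0.0309)² = 0.001521 m², and (R²+z²)^(3/2) = 5.93×10⁻⁵ m³.
B = (4π×10⁻⁷ × 16.8 × 0.0005664) / (2 × 5.93×10⁻⁵) = 1.01×10⁻⁴ T.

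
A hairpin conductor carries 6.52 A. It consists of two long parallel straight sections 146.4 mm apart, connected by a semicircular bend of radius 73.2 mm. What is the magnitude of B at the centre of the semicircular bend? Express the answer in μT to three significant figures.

The semicircular arc contributes B_arc = μ₀I·π/(4πR) = μ₀I/(4R) = 2.80×10⁻⁵ T.
Each semi-infinite lead is at perpendicular distance R = 0.0732 m from the centre, with the perpendicular foot at its near end, so it contributes μ₀I/(4πR); both point the same way, together 1.78×10⁻⁵ T.
Arc and leads all point the same direction: B = 2.80×10⁻⁵ + 1.78×10⁻⁵ = 4.58×10⁻⁵ T.

B ≈ 45.8 μT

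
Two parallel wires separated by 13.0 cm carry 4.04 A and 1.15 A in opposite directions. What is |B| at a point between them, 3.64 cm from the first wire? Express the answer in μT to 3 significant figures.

B ≈ 24.7 μT

Each long wire gives B = μ₀I/(2πd). Distances are d₁ = 0.0364 m and d₂ = 0.0936 m.
B₁ = 2.22×10⁻⁵ T, B₂ = 2.46×10⁻⁶ T.
Between antiparallel currents both contributions point the same way, so they add. B = B₁ + B₂ = 2.22×10⁻⁵ + 2.46×10⁻⁶ = 2.47×10⁻⁵ T.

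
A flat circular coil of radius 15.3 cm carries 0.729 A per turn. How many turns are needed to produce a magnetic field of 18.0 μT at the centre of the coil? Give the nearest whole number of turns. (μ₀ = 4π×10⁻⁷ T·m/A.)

N = 6

For an N-turn coil, B = Nμ₀I/(2R). A single turn gives B₁ = 2.99×10⁻⁶ T with R = 0.153 m.
N = B/B₁ = 1.80×10⁻⁵ / 2.99×10⁻⁶ = 6.01.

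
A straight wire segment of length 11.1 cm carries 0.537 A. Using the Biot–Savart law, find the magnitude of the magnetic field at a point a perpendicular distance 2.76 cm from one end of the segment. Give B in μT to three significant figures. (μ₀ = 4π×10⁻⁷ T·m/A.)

For a finite straight segment, B = (μ₀I/4πd)(sinθ₁ + sinθ₂), where θ₁, θ₂ are the angles from the perpendicular to each end.
The perpendicular foot is at one end, so the two end-offsets along the wire are 0 and L = 0.111 m.
sinθ₁ = 0/√(0²+0.0276²) = 0.0000; sinθ₂ = 0.111/√(0.111²+0.0276²) = 0.9705.
B = (4π×10⁻⁷ × 0.537) / (4π × 0.0276) × (0.0000 + 0.9705) = 1.89×10⁻⁶ T.

B ≈ 1.89 μT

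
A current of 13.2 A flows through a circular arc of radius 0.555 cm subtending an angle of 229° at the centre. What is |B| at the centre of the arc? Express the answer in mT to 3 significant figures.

The Biot–Savart field of a circular arc at its centre is B = μ₀Iφ/(4πR), with φ = 3.997 rad.
B = (4π×10⁻⁷ × 13.2 × 3.997) / (4π × 0.00555) = 9.51×10⁻⁴ T.

B ≈ 0.951 mT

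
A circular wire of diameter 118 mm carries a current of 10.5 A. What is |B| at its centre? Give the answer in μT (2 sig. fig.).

B ≈ 110 μT

At the centre of a circular loop the Biot–Savart law gives B = μ₀I/(2R) (so R = 0.059 m).
B = (4π×10⁻⁷ × 10.5) / (2 × 0.059) = 1.12×10⁻⁴ T.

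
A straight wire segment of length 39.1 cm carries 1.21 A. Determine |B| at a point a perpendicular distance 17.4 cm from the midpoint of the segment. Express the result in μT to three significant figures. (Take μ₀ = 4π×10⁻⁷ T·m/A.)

B ≈ 1.04 μT

For a finite straight segment, B = (μ₀I/4πd)(sinθ₁ + sinθ₂), where θ₁, θ₂ are the angles from the perpendicular to each end.
The perpendicular from the point meets the wire at its midpoint, so each end is L/2 = 0.1955 m away along the wire.
sinθ₁ = 0.1955/√(0.1955²+0.174²) = 0.7470; sinθ₂ = 0.1955/√(0.1955²+0.174²) = 0.7470.
B = (4π×10⁻⁷ × 1.21) / (4π × 0.174) × (0.7470 + 0.7470) = 1.04×10⁻⁶ T.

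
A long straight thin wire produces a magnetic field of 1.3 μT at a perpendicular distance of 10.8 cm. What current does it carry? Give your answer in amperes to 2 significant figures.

For a long straight wire B = μ₀I/(2πd), so I = 2πdB/μ₀.
I = 2π × 0.108 × 1.30×10⁻⁶ / (4π×10⁻⁷) = 0.702 A.

I ≈ 0.70 A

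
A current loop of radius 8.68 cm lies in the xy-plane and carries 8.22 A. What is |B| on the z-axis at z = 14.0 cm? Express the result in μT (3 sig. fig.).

On the axis of a circular loop, B = μ₀IR² / [2(R²+z²)^(3/2)].
R² + z² = (0.0868)² + (0.14)² = 0.02713 m², and (R²+z²)^(3/2) = 4.47×10⁻³ m³.
B = (4π×10⁻⁷ × 8.22 × 0.007534) / (2 × 4.47×10⁻³) = 8.71×10⁻⁶ T.

B ≈ 8.71 μT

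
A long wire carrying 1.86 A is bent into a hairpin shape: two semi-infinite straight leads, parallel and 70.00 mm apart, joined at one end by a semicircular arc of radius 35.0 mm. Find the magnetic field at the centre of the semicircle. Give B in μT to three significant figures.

The semicircular arc contributes B_arc = μ₀I·π/(4πR) = μ₀I/(4R) = 1.67×10⁻⁵ T.
Each semi-infinite lead is at perpendicular distance R = 0.035 m from the centre, with the perpendicular foot at its near end, so it contributes μ₀I/(4πR); both point the same way, together 1.06×10⁻⁵ T.
Arc and leads all point the same direction: B = 1.67×10⁻⁵ + 1.06×10⁻⁵ = 2.73×10⁻⁵ T.

B ≈ 27.3 μT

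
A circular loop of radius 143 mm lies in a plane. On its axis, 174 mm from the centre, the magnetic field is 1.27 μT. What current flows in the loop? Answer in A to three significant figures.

I ≈ 1.13 A

On the axis of a loop, B = μ₀IR²/[2(R²+z²)^(3/2)], so I = 2B(R²+z²)^(3/2)/(μ₀R²).
R² + z² = 0.02045 + 0.03028 = 0.05073 m²; raised to 3/2 gives 1.14×10⁻² m³.
I = 2 × 1.27×10⁻⁶ × 1.14×10⁻² / (1.26×10⁻⁶ × 0.02045) = 1.13 A.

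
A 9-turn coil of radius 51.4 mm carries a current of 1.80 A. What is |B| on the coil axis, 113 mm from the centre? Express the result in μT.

For an N-turn flat coil, B = Nμ₀IR²/[2(R²+z²)^(3/2)] with R = 0.0514 m, z = 0.113 m.
B = 9 × 1.56×10⁻⁶ T = 1.41×10⁻⁵ T.

B ≈ 14.1 μT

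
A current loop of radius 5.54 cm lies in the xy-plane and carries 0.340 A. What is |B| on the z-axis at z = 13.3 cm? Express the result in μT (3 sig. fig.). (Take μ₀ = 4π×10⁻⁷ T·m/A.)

On the axis of a circular loop, B = μ₀IR² / [2(R²+z²)^(3/2)].
R² + z² = (0.0554)² + (0.133)² = 0.02076 m², and (R²+z²)^(3/2) = 2.99×10⁻³ m³.
B = (4π×10⁻⁷ × 0.340 × 0.003069) / (2 × 2.99×10⁻³) = 2.19×10⁻⁷ T.

B ≈ 0.219 μT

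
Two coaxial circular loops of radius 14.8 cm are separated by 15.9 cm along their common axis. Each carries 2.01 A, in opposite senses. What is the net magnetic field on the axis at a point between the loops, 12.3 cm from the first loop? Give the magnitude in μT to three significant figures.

Each loop contributes B = μ₀IR²/[2(R²+z²)^(3/2)] on the axis, with z measured from that loop.
Loop 1 (z = 0.123 m): B₁ = 3.88×10⁻⁶ T. Loop 2 (z = 0.036 m): B₂ = 7.83×10⁻⁶ T.
The fields oppose: B = |B₁ − B₂| = 3.95×10⁻⁶ T.

B ≈ 3.95 μT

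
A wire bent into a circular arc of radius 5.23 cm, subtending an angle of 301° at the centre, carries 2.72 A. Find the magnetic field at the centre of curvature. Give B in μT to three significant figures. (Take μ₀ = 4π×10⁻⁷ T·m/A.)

The Biot–Savart field of a circular arc at its centre is B = μ₀Iφ/(4πR), with φ = 5.253 rad.
B = (4π×10⁻⁷ × 2.72 × 5.253) / (4π × 0.0523) = 2.73×10⁻⁵ T.

B ≈ 27.3 μT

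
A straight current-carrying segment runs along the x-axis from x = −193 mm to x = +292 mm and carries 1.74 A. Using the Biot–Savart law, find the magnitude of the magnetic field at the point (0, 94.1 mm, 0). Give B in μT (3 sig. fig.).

For a finite straight segment, B = (μ₀I/4πd)(sinθ₁ + sinθ₂), where θ₁, θ₂ are the angles from the perpendicular to each end.
The perpendicular distance is d = 0.0941 m; the end-offsets along the wire are a = 0.193 m and b = 0.292 m.
sinθ₁ = 0.193/√(0.193²+0.0941²) = 0.8989; sinθ₂ = 0.292/√(0.292²+0.0941²) = 0.9518.
B = (4π×10⁻⁷ × 1.74) / (4π × 0.0941) × (0.8989 + 0.9518) = 3.42×10⁻⁶ T.

B ≈ 3.42 μT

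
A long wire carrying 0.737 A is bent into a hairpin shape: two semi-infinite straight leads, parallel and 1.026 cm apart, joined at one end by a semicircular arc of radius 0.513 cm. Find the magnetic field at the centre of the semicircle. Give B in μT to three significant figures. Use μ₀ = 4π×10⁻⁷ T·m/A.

The semicircular arc contributes B_arc = μ₀I·π/(4πR) = μ₀I/(4R) = 4.51×10⁻⁵ T.
Each semi-infinite lead is at perpendicular distance R = 0.00513 m from the centre, with the perpendicular foot at its near end, so it contributes μ₀I/(4πR); both point the same way, together 2.87×10⁻⁵ T.
Arc and leads all point the same direction: B = 4.51×10⁻⁵ + 2.87×10⁻⁵ = 7.39×10⁻⁵ T.

B ≈ 73.9 μT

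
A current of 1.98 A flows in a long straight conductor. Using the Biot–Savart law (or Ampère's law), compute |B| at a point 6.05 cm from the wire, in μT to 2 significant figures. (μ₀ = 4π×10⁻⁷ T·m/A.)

For an infinitely long straight wire, B = μ₀I/(2πd).
B = (4π×10⁻⁷ × 1.98) / (2π × 0.0605) = 6.55×10⁻⁶ T.

B ≈ 6.5 μT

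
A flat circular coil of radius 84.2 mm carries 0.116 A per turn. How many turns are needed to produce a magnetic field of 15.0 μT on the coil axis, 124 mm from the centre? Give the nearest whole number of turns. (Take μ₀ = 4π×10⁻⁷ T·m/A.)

For an N-turn coil, B = Nμ₀IR²/[2(R²+z²)^(3/2)]. A single turn gives B₁ = 1.53×10⁻⁷ T with R = 0.0842 m, z = 0.124 m.
N = B/B₁ = 1.50×10⁻⁵ / 1.53×10⁻⁷ = 97.75.

N = 98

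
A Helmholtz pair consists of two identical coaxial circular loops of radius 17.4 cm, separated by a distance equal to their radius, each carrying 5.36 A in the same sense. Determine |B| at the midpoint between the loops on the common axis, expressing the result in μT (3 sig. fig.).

Each loop contributes B = μ₀IR²/[2(R²+z²)^(3/2)] on the axis, with z measured from that loop.
Loop 1 (z = 0.087 m): B₁ = 1.38×10⁻⁵ T. Loop 2 (z = 0.087 m): B₂ = 1.38×10⁻⁵ T.
The fields add: B = B₁ + B₂ = 2.77×10⁻⁵ T.

B ≈ 27.7 μT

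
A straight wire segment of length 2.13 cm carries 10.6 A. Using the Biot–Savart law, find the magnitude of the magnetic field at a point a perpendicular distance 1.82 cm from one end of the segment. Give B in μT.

B ≈ 44.3 μT

For a finite straight segment, B = (μ₀I/4πd)(sinθ₁ + sinθ₂), where θ₁, θ₂ are the angles from the perpendicular to each end.
The perpendicular foot is at one end, so the two end-offsets along the wire are 0 and L = 0.0213 m.
sinθ₁ = 0/√(0²+0.0182²) = 0.0000; sinθ₂ = 0.0213/√(0.0213²+0.0182²) = 0.7603.
B = (4π×10⁻⁷ × 10.6) / (4π × 0.0182) × (0.0000 + 0.7603) = 4.43×10⁻⁵ T.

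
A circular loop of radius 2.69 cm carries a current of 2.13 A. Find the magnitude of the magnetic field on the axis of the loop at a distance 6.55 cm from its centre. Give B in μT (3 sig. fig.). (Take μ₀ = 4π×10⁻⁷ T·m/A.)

B ≈ 2.73 μT

On the axis of a circular loop, B = μ₀IR² / [2(R²+z²)^(3/2)].
R² + z² = (0.0269)² + (0.0655)² = 0.005014 m², and (R²+z²)^(3/2) = 3.55×10⁻⁴ m³.
B = (4π×10⁻⁷ × 2.13 × 0.0007236) / (2 × 3.55×10⁻⁴) = 2.73×10⁻⁶ T.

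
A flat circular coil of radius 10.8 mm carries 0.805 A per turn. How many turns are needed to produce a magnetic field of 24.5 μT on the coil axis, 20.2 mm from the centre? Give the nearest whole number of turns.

N = 5

For an N-turn coil, B = Nμ₀IR²/[2(R²+z²)^(3/2)]. A single turn gives B₁ = 4.91×10⁻⁶ T with R = 0.0108 m, z = 0.0202 m.
N = B/B₁ = 2.45×10⁻⁵ / 4.91×10⁻⁶ = 4.99.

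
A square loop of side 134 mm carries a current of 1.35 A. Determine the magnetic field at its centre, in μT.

Each side is a finite straight segment at perpendicular distance d = a/(2 tan(π/4)) = 0.067 m from the centre, with end-angles ±π/4.
One side contributes B₁ = (μ₀I/4πd)·2 sin(π/4) = 2.85×10⁻⁶ T.
All 4 sides add in the same direction: B = 4 × 2.85×10⁻⁶ = 1.14×10⁻⁵ T.

B ≈ 11.4 μT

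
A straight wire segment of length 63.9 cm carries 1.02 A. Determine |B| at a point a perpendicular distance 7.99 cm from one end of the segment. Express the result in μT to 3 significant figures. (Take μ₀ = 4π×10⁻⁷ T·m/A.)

B ≈ 1.27 μT

For a finite straight segment, B = (μ₀I/4πd)(sinθ₁ + sinθ₂), where θ₁, θ₂ are the angles from the perpendicular to each end.
The perpendicular foot is at one end, so the two end-offsets along the wire are 0 and L = 0.639 m.
sinθ₁ = 0/√(0²+0.0799²) = 0.0000; sinθ₂ = 0.639/√(0.639²+0.0799²) = 0.9923.
B = (4π×10⁻⁷ × 1.02) / (4π × 0.0799) × (0.0000 + 0.9923) = 1.27×10⁻⁶ T.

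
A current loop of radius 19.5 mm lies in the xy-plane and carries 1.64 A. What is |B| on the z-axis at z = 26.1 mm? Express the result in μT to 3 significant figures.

On the axis of a circular loop, B = μ₀IR² / [2(R²+z²)^(3/2)].
R² + z² = (0.0195)² + (0.0261)² = 0.001061 m², and (R²+z²)^(3/2) = 3.46×10⁻⁵ m³.
B = (4π×10⁻⁷ × 1.64 × 0.0003802) / (2 × 3.46×10⁻⁵) = 1.13×10⁻⁵ T.

B ≈ 11.3 μT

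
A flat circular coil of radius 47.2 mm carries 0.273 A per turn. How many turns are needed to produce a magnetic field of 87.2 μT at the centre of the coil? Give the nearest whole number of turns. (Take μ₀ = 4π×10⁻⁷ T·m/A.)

For an N-turn coil, B = Nμ₀I/(2R). A single turn gives B₁ = 3.63×10⁻⁶ T with R = 0.0472 m.
N = B/B₁ = 8.72×10⁻⁵ / 3.63×10⁻⁶ = 23.99.

N = 24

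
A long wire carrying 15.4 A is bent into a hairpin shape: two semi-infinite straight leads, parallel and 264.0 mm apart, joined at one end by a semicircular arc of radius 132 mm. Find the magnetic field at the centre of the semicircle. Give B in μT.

B ≈ 60.0 μT

The semicircular arc contributes B_arc = μ₀I·π/(4πR) = μ₀I/(4R) = 3.67×10⁻⁵ T.
Each semi-infinite lead is at perpendicular distance R = 0.132 m from the centre, with the perpendicular foot at its near end, so it contributes μ₀I/(4πR); both point the same way, together 2.33×10⁻⁵ T.
Arc and leads all point the same direction: B = 3.67×10⁻⁵ + 2.33×10⁻⁵ = 6.00×10⁻⁵ T.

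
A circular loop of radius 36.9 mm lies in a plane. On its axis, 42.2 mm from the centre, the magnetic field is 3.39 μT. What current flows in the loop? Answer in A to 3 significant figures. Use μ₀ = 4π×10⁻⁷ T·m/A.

On the axis of a loop, B = μ₀IR²/[2(R²+z²)^(3/2)], so I = 2B(R²+z²)^(3/2)/(μ₀R²).
R² + z² = 0.001362 + 0.001781 = 0.003142 m²; raised to 3/2 gives 1.76×10⁻⁴ m³.
I = 2 × 3.39×10⁻⁶ × 1.76×10⁻⁴ / (1.26×10⁻⁶ × 0.001362) = 0.698 A.

I ≈ 0.698 A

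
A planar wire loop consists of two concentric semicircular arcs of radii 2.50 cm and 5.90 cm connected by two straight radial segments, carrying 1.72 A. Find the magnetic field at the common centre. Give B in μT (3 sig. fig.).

The radial connectors point toward the centre, so dl × r̂ = 0 and they contribute nothing.
Each semicircle gives μ₀I/(4R): inner arc 2.16×10⁻⁵ T, outer arc 9.16×10⁻⁶ T.
The two arcs carry current in opposite angular senses, so their fields oppose: B = |2.16×10⁻⁵ − 9.16×10⁻⁶| = 1.25×10⁻⁵ T.

B ≈ 12.5 μT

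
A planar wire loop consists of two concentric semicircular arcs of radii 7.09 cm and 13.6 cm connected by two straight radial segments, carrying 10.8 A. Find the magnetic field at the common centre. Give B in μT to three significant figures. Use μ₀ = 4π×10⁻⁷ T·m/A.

B ≈ 22.9 μT

The radial connectors point toward the centre, so dl × r̂ = 0 and they contribute nothing.
Each semicircle gives μ₀I/(4R): inner arc 4.79×10⁻⁵ T, outer arc 2.49×10⁻⁵ T.
The two arcs carry current in opposite angular senses, so their fields oppose: B = |4.79×10⁻⁵ − 2.49×10⁻⁵| = 2.29×10⁻⁵ T.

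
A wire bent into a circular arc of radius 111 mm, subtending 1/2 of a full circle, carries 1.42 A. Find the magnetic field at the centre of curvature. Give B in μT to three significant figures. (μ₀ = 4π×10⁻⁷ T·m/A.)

B ≈ 4.02 μT

The Biot–Savart field of a circular arc at its centre is B = μ₀Iφ/(4πR), with φ = 3.142 rad.
B = (4π×10⁻⁷ × 1.42 × 3.142) / (4π × 0.111) = 4.02×10⁻⁶ T.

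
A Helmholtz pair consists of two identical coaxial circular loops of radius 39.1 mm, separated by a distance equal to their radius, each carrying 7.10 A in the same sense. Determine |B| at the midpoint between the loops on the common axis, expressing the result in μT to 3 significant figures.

Each loop contributes B = μ₀IR²/[2(R²+z²)^(3/2)] on the axis, with z measured from that loop.
Loop 1 (z = 0.01955 m): B₁ = 8.16×10⁻⁵ T. Loop 2 (z = 0.01955 m): B₂ = 8.16×10⁻⁵ T.
The fields add: B = B₁ + B₂ = 1.63×10⁻⁴ T.

B ≈ 163 μT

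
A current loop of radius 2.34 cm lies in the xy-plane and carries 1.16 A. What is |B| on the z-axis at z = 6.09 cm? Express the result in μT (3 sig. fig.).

B ≈ 1.44 μT

On the axis of a circular loop, B = μ₀IR² / [2(R²+z²)^(3/2)].
R² + z² = (0.0234)² + (0.0609)² = 0.004256 m², and (R²+z²)^(3/2) = 2.78×10⁻⁴ m³.
B = (4π×10⁻⁷ × 1.16 × 0.0005476) / (2 × 2.78×10⁻⁴) = 1.44×10⁻⁶ T.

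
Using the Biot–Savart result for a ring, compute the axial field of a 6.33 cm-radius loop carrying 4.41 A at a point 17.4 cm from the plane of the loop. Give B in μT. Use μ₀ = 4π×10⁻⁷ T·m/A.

On the axis of a circular loop, B = μ₀IR² / [2(R²+z²)^(3/2)].
R² + z² = (0.0633)² + (0.174)² = 0.03428 m², and (R²+z²)^(3/2) = 6.35×10⁻³ m³.
B = (4π×10⁻⁷ × 4.41 × 0.004007) / (2 × 6.35×10⁻³) = 1.75×10⁻⁶ T.

B ≈ 1.75 μT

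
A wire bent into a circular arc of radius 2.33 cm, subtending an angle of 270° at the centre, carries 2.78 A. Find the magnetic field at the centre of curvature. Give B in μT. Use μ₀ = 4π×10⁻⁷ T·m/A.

The Biot–Savart field of a circular arc at its centre is B = μ₀Iφ/(4πR), with φ = 4.712 rad.
B = (4π×10⁻⁷ × 2.78 × 4.712) / (4π × 0.0233) = 5.62×10⁻⁵ T.

B ≈ 56.2 μT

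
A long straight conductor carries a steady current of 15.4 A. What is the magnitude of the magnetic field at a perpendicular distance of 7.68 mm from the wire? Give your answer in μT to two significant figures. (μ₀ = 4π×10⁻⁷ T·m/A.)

B ≈ 400 μT

For an infinitely long straight wire, B = μ₀I/(2πd).
B = (4π×10⁻⁷ × 15.4) / (2π × 0.00768) = 4.01×10⁻⁴ T.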